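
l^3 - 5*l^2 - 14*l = l*(l - 7)*(l + 2)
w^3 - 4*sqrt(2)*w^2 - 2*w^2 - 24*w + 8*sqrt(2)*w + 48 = (w - 2)*(w - 6*sqrt(2))*(w + 2*sqrt(2))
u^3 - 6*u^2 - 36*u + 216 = (u - 6)^2*(u + 6)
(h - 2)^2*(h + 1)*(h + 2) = h^4 - h^3 - 6*h^2 + 4*h + 8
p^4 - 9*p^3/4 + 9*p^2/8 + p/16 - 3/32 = (p - 3/2)*(p - 1/2)^2*(p + 1/4)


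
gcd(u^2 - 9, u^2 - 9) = u^2 - 9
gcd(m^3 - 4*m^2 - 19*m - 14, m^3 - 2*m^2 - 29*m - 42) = m^2 - 5*m - 14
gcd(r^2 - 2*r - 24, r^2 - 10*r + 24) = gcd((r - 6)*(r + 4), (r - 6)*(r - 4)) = r - 6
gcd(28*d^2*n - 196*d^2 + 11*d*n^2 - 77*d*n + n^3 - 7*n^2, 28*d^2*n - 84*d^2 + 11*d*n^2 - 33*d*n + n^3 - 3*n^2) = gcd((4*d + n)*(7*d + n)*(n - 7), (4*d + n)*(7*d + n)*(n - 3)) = 28*d^2 + 11*d*n + n^2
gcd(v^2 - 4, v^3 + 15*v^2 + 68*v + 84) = v + 2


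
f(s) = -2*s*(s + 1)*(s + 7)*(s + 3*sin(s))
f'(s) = -2*s*(s + 1)*(s + 7)*(3*cos(s) + 1) - 2*s*(s + 1)*(s + 3*sin(s)) - 2*s*(s + 7)*(s + 3*sin(s)) - 2*(s + 1)*(s + 7)*(s + 3*sin(s)) = -6*s^3*cos(s) - 8*s^3 - 18*s^2*sin(s) - 48*s^2*cos(s) - 48*s^2 - 96*s*sin(s) - 42*s*cos(s) - 28*s - 42*sin(s)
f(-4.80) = 145.38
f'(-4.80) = -103.79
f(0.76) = -58.68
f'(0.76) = -184.02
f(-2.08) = 103.88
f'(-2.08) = -114.79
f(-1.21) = 11.82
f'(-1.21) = -70.07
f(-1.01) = 0.43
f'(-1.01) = -43.63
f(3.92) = -763.90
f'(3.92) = 58.45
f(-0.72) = -6.83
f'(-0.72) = -7.76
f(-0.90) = -3.57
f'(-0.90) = -29.16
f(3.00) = -821.61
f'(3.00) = -88.64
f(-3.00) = 164.32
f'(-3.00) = -1.30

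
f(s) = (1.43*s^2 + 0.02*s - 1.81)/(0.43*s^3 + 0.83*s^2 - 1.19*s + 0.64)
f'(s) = (2.86*s + 0.02)/(0.43*s^3 + 0.83*s^2 - 1.19*s + 0.64) + (-1.29*s^2 - 1.66*s + 1.19)*(1.43*s^2 + 0.02*s - 1.81)/(0.43*s^3 + 0.83*s^2 - 1.19*s + 0.64)^2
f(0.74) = -2.61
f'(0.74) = 10.51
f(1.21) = 0.26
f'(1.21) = 2.36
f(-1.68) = 0.74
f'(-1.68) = -1.54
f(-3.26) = -8.55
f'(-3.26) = -33.06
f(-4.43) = -1.72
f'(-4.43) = -1.07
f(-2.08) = 1.53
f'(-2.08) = -2.60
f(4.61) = 0.52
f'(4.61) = -0.08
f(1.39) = 0.56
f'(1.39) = 1.13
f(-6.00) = -0.90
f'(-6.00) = -0.26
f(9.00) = 0.31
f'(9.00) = -0.03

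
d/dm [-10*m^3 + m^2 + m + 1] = -30*m^2 + 2*m + 1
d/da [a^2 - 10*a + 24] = 2*a - 10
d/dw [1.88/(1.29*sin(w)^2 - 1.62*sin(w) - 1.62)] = (3.0456 - 4.8504*sin(w))*cos(w)/(-1.29*sin(w)^2 + 1.62*sin(w) + 1.62)^2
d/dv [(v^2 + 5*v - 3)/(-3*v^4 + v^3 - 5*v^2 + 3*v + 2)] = (6*v^5 + 44*v^4 - 46*v^3 + 37*v^2 - 26*v + 19)/(9*v^8 - 6*v^7 + 31*v^6 - 28*v^5 + 19*v^4 - 26*v^3 - 11*v^2 + 12*v + 4)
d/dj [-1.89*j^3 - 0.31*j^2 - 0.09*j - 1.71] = -5.67*j^2 - 0.62*j - 0.09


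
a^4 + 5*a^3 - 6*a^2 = a^2*(a - 1)*(a + 6)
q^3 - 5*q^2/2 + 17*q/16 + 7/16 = (q - 7/4)*(q - 1)*(q + 1/4)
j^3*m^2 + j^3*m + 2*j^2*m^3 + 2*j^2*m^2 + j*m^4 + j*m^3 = m*(j + m)^2*(j*m + j)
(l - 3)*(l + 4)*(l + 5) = l^3 + 6*l^2 - 7*l - 60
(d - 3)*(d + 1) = d^2 - 2*d - 3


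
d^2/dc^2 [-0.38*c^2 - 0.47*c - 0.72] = -0.760000000000000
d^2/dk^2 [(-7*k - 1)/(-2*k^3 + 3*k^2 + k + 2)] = 2*(-(7*k + 1)*(-6*k^2 + 6*k + 1)^2 + (-42*k^2 + 42*k - 3*(2*k - 1)*(7*k + 1) + 7)*(-2*k^3 + 3*k^2 + k + 2))/(-2*k^3 + 3*k^2 + k + 2)^3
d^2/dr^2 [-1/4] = 0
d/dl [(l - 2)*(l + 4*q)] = 2*l + 4*q - 2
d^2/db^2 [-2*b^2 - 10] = -4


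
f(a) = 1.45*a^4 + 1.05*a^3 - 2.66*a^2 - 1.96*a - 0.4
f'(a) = 5.8*a^3 + 3.15*a^2 - 5.32*a - 1.96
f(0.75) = -2.46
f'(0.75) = -1.73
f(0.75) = -2.46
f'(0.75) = -1.73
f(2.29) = 33.65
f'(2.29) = 72.03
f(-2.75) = 45.96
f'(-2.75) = -84.13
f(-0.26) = -0.08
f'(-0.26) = -0.47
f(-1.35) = -0.37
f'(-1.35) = -3.31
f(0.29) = -1.16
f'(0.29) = -3.10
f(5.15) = 1082.37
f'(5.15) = 846.41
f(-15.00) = 69293.00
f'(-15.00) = -18788.41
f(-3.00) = 70.64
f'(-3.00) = -114.25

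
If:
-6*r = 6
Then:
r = -1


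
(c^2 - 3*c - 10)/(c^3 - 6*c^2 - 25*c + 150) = (c + 2)/(c^2 - c - 30)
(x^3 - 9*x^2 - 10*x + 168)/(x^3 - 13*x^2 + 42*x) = (x + 4)/x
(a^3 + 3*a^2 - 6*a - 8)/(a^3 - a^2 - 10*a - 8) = (a^2 + 2*a - 8)/(a^2 - 2*a - 8)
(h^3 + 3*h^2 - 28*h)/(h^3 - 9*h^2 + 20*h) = (h + 7)/(h - 5)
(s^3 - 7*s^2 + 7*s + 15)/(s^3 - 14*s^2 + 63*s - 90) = (s + 1)/(s - 6)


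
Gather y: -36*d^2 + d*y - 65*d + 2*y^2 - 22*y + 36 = -36*d^2 - 65*d + 2*y^2 + y*(d - 22) + 36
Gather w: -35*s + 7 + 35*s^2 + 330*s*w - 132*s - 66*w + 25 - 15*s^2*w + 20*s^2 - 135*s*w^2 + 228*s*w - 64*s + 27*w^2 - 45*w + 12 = 55*s^2 - 231*s + w^2*(27 - 135*s) + w*(-15*s^2 + 558*s - 111) + 44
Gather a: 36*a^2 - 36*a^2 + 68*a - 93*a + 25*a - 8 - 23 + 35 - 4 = 0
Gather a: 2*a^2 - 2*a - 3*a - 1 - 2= 2*a^2 - 5*a - 3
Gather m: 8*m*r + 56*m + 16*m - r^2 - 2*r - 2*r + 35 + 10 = m*(8*r + 72) - r^2 - 4*r + 45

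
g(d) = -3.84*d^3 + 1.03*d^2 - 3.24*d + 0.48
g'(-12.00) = -1686.84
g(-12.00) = 6823.20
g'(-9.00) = -954.90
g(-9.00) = 2912.43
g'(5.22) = -306.39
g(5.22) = -534.56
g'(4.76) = -254.45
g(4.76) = -405.75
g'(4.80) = -258.77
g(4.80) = -416.01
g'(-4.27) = -222.08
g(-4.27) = 332.06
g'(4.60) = -237.53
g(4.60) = -366.40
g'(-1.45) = -30.45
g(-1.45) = 19.05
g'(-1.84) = -46.03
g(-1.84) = 33.85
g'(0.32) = -3.76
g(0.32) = -0.58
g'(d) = -11.52*d^2 + 2.06*d - 3.24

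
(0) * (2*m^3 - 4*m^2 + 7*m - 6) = 0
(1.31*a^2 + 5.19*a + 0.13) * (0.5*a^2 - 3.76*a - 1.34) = 0.655*a^4 - 2.3306*a^3 - 21.2048*a^2 - 7.4434*a - 0.1742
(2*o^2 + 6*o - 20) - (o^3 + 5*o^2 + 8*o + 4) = -o^3 - 3*o^2 - 2*o - 24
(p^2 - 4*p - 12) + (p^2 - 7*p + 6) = 2*p^2 - 11*p - 6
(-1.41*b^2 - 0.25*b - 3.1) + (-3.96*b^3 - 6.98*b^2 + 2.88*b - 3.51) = -3.96*b^3 - 8.39*b^2 + 2.63*b - 6.61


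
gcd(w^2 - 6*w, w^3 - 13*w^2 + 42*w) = w^2 - 6*w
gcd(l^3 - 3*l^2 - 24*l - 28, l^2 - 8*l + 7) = l - 7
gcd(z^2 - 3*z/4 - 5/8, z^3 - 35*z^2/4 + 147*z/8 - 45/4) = z - 5/4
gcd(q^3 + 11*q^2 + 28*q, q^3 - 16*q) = q^2 + 4*q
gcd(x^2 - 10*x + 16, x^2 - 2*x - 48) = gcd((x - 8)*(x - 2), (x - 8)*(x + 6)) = x - 8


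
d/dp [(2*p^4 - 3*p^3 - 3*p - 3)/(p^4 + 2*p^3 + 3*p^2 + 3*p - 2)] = (7*p^6 + 12*p^5 + 18*p^4 - 10*p^3 + 45*p^2 + 18*p + 15)/(p^8 + 4*p^7 + 10*p^6 + 18*p^5 + 17*p^4 + 10*p^3 - 3*p^2 - 12*p + 4)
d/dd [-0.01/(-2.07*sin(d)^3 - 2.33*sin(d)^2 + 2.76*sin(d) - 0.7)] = (-0.0621*sin(d)^2 - 0.0466*sin(d) + 0.0276)*cos(d)/(2.07*sin(d)^3 + 2.33*sin(d)^2 - 2.76*sin(d) + 0.7)^2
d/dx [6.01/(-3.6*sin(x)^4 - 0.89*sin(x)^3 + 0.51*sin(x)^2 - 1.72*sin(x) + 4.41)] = (86.544*sin(x)^3 + 16.0467*sin(x)^2 - 6.1302*sin(x) + 10.3372)*cos(x)/(3.6*sin(x)^4 + 0.89*sin(x)^3 - 0.51*sin(x)^2 + 1.72*sin(x) - 4.41)^2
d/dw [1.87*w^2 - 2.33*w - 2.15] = 3.74*w - 2.33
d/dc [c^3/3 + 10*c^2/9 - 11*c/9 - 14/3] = c^2 + 20*c/9 - 11/9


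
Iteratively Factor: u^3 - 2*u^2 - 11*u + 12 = (u + 3)*(u^2 - 5*u + 4) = (u - 4)*(u + 3)*(u - 1)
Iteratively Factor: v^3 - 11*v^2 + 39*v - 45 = (v - 5)*(v^2 - 6*v + 9) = (v - 5)*(v - 3)*(v - 3)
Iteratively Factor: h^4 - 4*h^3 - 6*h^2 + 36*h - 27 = (h - 3)*(h^3 - h^2 - 9*h + 9) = (h - 3)*(h + 3)*(h^2 - 4*h + 3) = (h - 3)*(h - 1)*(h + 3)*(h - 3)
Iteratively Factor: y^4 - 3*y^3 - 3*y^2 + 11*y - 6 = (y + 2)*(y^3 - 5*y^2 + 7*y - 3) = (y - 1)*(y + 2)*(y^2 - 4*y + 3) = (y - 1)^2*(y + 2)*(y - 3)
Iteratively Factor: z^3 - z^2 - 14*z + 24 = (z + 4)*(z^2 - 5*z + 6) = (z - 3)*(z + 4)*(z - 2)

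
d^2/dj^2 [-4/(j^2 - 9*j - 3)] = 8*(-j^2 + 9*j + (2*j - 9)^2 + 3)/(-j^2 + 9*j + 3)^3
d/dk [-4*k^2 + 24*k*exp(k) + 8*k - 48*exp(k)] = 24*k*exp(k) - 8*k - 24*exp(k) + 8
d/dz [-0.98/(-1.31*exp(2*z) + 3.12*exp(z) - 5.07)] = (3.0576 - 2.5676*exp(z))*exp(z)/(1.31*exp(2*z) - 3.12*exp(z) + 5.07)^2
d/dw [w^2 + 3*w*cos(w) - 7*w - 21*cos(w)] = -3*w*sin(w) + 2*w + 21*sin(w) + 3*cos(w) - 7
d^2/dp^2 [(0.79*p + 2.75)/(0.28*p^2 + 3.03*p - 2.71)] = ((0.56*p + 3.03)*(0.79*p + 2.75)*(1.12*p + 6.06) - (1.3272*p + 6.3274)*(0.28*p^2 + 3.03*p - 2.71))/(0.28*p^2 + 3.03*p - 2.71)^3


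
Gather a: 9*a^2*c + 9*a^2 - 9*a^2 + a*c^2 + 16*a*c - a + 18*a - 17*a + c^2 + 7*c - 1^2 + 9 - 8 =9*a^2*c + a*(c^2 + 16*c) + c^2 + 7*c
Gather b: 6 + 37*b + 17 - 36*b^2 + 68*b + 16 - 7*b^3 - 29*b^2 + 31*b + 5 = -7*b^3 - 65*b^2 + 136*b + 44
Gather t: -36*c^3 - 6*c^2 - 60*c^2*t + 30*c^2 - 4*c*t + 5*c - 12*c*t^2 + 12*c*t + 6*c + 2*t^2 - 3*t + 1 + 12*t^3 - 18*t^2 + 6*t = -36*c^3 + 24*c^2 + 11*c + 12*t^3 + t^2*(-12*c - 16) + t*(-60*c^2 + 8*c + 3) + 1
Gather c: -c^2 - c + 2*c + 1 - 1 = -c^2 + c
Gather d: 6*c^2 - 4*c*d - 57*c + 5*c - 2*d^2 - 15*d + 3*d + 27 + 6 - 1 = 6*c^2 - 52*c - 2*d^2 + d*(-4*c - 12) + 32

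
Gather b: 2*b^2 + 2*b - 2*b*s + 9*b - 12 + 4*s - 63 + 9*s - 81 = 2*b^2 + b*(11 - 2*s) + 13*s - 156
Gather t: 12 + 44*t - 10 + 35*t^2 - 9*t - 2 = 35*t^2 + 35*t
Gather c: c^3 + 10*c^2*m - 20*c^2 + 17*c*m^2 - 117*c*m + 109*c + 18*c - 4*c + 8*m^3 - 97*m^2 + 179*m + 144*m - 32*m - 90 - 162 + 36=c^3 + c^2*(10*m - 20) + c*(17*m^2 - 117*m + 123) + 8*m^3 - 97*m^2 + 291*m - 216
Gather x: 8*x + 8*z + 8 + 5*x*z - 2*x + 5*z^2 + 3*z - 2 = x*(5*z + 6) + 5*z^2 + 11*z + 6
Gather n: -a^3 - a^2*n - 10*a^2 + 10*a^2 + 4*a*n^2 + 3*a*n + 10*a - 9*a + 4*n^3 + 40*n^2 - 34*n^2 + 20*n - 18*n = -a^3 + a + 4*n^3 + n^2*(4*a + 6) + n*(-a^2 + 3*a + 2)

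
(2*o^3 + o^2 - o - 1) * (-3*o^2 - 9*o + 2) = -6*o^5 - 21*o^4 - 2*o^3 + 14*o^2 + 7*o - 2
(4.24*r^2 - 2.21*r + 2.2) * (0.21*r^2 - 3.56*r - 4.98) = 0.8904*r^4 - 15.5585*r^3 - 12.7856*r^2 + 3.1738*r - 10.956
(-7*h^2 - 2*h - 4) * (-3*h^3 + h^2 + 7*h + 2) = 21*h^5 - h^4 - 39*h^3 - 32*h^2 - 32*h - 8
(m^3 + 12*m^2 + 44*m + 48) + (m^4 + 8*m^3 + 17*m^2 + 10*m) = m^4 + 9*m^3 + 29*m^2 + 54*m + 48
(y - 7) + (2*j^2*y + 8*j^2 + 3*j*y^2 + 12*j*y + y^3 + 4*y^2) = 2*j^2*y + 8*j^2 + 3*j*y^2 + 12*j*y + y^3 + 4*y^2 + y - 7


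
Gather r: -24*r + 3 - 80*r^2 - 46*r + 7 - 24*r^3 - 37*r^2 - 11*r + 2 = -24*r^3 - 117*r^2 - 81*r + 12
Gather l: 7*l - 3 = 7*l - 3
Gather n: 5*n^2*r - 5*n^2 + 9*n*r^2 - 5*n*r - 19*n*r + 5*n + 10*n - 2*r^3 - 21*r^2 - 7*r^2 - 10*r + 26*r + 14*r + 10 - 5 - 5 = n^2*(5*r - 5) + n*(9*r^2 - 24*r + 15) - 2*r^3 - 28*r^2 + 30*r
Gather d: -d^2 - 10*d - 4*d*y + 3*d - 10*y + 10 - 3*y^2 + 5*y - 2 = -d^2 + d*(-4*y - 7) - 3*y^2 - 5*y + 8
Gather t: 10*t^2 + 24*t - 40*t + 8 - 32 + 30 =10*t^2 - 16*t + 6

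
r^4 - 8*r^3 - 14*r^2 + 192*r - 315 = (r - 7)*(r - 3)^2*(r + 5)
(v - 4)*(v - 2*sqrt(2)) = v^2 - 4*v - 2*sqrt(2)*v + 8*sqrt(2)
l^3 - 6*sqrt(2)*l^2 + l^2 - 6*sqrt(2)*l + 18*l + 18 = (l + 1)*(l - 3*sqrt(2))^2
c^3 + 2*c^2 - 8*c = c*(c - 2)*(c + 4)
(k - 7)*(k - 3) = k^2 - 10*k + 21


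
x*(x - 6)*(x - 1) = x^3 - 7*x^2 + 6*x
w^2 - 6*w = w*(w - 6)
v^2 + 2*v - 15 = (v - 3)*(v + 5)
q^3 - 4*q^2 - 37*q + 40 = (q - 8)*(q - 1)*(q + 5)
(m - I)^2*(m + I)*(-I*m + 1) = -I*m^4 - 2*I*m^2 - I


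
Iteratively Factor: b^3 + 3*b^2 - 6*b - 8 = (b + 4)*(b^2 - b - 2) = (b - 2)*(b + 4)*(b + 1)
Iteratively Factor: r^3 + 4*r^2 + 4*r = (r)*(r^2 + 4*r + 4) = r*(r + 2)*(r + 2)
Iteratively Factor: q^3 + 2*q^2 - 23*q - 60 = (q + 3)*(q^2 - q - 20) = (q - 5)*(q + 3)*(q + 4)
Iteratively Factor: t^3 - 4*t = (t - 2)*(t^2 + 2*t) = t*(t - 2)*(t + 2)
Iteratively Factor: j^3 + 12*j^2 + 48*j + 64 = (j + 4)*(j^2 + 8*j + 16) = (j + 4)^2*(j + 4)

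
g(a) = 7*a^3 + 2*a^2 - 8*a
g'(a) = 21*a^2 + 4*a - 8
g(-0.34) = 2.68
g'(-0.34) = -6.93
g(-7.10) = -2347.76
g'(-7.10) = 1022.21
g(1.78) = 31.58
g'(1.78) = 65.66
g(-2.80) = -115.58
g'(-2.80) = 145.44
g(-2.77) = -111.27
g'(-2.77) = 142.05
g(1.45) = 13.95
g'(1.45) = 41.95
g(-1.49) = -6.80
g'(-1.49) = 32.66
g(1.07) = 2.31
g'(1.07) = 20.32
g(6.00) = 1536.00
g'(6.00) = 772.00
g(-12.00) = -11712.00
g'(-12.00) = 2968.00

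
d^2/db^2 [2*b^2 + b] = 4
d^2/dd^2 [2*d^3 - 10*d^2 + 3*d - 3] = 12*d - 20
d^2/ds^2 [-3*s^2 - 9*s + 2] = -6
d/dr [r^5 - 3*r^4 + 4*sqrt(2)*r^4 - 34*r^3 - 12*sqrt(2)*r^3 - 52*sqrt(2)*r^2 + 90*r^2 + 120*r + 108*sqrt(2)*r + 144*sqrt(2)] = 5*r^4 - 12*r^3 + 16*sqrt(2)*r^3 - 102*r^2 - 36*sqrt(2)*r^2 - 104*sqrt(2)*r + 180*r + 120 + 108*sqrt(2)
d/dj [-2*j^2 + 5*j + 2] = 5 - 4*j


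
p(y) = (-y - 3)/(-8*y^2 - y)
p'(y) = (-y - 3)*(16*y + 1)/(-8*y^2 - y)^2 - 1/(-8*y^2 - y) = (y*(8*y + 1) - (y + 3)*(16*y + 1))/(y^2*(8*y + 1)^2)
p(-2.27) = 0.02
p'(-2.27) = 0.04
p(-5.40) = -0.01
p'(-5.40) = 0.00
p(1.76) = 0.18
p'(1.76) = -0.16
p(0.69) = 0.82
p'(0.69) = -1.97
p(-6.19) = -0.01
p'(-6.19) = -0.00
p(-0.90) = 0.38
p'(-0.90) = 1.08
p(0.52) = 1.31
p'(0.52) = -4.18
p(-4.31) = -0.01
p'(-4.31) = 0.00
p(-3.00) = 0.00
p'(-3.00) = 0.01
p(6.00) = 0.03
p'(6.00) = -0.00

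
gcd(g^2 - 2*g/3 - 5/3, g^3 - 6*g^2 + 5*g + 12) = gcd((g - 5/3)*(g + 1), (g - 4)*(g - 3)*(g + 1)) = g + 1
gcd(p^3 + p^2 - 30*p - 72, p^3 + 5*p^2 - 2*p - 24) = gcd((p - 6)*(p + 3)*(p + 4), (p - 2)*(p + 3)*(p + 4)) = p^2 + 7*p + 12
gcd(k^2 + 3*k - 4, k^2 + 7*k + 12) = k + 4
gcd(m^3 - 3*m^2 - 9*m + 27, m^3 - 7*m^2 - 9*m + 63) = m^2 - 9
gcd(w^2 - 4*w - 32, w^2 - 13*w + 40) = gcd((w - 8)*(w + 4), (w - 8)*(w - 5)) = w - 8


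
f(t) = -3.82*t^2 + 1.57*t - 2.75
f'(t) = 1.57 - 7.64*t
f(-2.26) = -25.81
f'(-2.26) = 18.84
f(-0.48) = -4.38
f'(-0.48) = 5.24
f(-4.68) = -93.76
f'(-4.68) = 37.33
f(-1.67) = -16.03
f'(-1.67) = 14.33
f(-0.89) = -7.17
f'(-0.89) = 8.37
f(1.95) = -14.21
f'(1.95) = -13.33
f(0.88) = -4.33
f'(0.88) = -5.15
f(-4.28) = -79.45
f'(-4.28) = 34.27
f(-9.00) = -326.30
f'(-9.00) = 70.33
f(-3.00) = -41.84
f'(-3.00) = 24.49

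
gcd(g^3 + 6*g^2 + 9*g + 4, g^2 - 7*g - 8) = g + 1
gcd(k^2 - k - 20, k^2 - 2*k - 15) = k - 5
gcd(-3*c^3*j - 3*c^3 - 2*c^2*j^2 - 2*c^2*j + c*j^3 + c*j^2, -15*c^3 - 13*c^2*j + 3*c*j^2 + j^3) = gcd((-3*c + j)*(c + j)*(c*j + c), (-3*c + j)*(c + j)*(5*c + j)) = 3*c^2 + 2*c*j - j^2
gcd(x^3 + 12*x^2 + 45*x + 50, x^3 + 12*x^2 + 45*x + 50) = x^3 + 12*x^2 + 45*x + 50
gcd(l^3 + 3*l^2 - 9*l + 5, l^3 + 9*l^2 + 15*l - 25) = l^2 + 4*l - 5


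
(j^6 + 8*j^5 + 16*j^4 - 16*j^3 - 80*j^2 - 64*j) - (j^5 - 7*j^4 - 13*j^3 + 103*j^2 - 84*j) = j^6 + 7*j^5 + 23*j^4 - 3*j^3 - 183*j^2 + 20*j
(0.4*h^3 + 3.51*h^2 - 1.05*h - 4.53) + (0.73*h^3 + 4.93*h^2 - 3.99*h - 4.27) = 1.13*h^3 + 8.44*h^2 - 5.04*h - 8.8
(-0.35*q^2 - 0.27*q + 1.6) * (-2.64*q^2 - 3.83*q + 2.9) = 0.924*q^4 + 2.0533*q^3 - 4.2049*q^2 - 6.911*q + 4.64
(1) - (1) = 0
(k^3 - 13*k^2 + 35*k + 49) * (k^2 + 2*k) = k^5 - 11*k^4 + 9*k^3 + 119*k^2 + 98*k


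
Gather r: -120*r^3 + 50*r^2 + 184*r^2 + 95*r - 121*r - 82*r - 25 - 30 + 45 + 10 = -120*r^3 + 234*r^2 - 108*r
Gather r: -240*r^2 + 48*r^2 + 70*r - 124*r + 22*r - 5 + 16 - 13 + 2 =-192*r^2 - 32*r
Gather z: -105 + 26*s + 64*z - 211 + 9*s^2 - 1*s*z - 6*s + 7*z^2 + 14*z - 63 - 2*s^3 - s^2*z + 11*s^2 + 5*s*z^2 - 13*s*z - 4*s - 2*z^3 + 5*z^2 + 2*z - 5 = -2*s^3 + 20*s^2 + 16*s - 2*z^3 + z^2*(5*s + 12) + z*(-s^2 - 14*s + 80) - 384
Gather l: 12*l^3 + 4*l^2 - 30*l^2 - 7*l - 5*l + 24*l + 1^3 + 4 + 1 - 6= 12*l^3 - 26*l^2 + 12*l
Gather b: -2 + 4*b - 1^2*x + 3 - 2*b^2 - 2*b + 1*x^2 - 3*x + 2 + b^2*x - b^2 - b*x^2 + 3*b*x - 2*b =b^2*(x - 3) + b*(-x^2 + 3*x) + x^2 - 4*x + 3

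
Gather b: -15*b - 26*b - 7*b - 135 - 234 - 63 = -48*b - 432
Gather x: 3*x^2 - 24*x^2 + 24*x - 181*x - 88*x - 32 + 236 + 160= -21*x^2 - 245*x + 364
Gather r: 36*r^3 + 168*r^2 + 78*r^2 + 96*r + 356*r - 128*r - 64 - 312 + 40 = 36*r^3 + 246*r^2 + 324*r - 336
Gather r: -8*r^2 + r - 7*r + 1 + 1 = -8*r^2 - 6*r + 2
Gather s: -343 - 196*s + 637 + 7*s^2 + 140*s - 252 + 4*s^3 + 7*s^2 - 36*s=4*s^3 + 14*s^2 - 92*s + 42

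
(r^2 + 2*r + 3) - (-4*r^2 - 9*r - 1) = 5*r^2 + 11*r + 4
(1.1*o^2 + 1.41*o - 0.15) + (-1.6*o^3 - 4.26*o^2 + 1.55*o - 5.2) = -1.6*o^3 - 3.16*o^2 + 2.96*o - 5.35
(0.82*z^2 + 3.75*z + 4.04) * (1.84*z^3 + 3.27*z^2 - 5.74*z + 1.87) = 1.5088*z^5 + 9.5814*z^4 + 14.9893*z^3 - 6.7808*z^2 - 16.1771*z + 7.5548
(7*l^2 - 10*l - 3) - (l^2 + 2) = 6*l^2 - 10*l - 5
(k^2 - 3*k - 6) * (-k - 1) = -k^3 + 2*k^2 + 9*k + 6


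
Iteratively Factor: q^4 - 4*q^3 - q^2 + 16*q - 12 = (q - 3)*(q^3 - q^2 - 4*q + 4) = (q - 3)*(q + 2)*(q^2 - 3*q + 2) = (q - 3)*(q - 2)*(q + 2)*(q - 1)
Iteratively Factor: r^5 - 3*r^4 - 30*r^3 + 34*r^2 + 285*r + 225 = (r + 1)*(r^4 - 4*r^3 - 26*r^2 + 60*r + 225) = (r + 1)*(r + 3)*(r^3 - 7*r^2 - 5*r + 75) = (r - 5)*(r + 1)*(r + 3)*(r^2 - 2*r - 15) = (r - 5)*(r + 1)*(r + 3)^2*(r - 5)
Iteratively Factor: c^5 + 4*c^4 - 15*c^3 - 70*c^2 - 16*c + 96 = (c + 4)*(c^4 - 15*c^2 - 10*c + 24) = (c - 4)*(c + 4)*(c^3 + 4*c^2 + c - 6) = (c - 4)*(c - 1)*(c + 4)*(c^2 + 5*c + 6) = (c - 4)*(c - 1)*(c + 3)*(c + 4)*(c + 2)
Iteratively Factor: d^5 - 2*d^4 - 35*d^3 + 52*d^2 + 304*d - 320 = (d + 4)*(d^4 - 6*d^3 - 11*d^2 + 96*d - 80) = (d - 5)*(d + 4)*(d^3 - d^2 - 16*d + 16) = (d - 5)*(d + 4)^2*(d^2 - 5*d + 4) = (d - 5)*(d - 1)*(d + 4)^2*(d - 4)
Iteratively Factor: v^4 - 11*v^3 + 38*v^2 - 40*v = (v - 5)*(v^3 - 6*v^2 + 8*v) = (v - 5)*(v - 4)*(v^2 - 2*v) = v*(v - 5)*(v - 4)*(v - 2)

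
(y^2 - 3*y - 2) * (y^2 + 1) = y^4 - 3*y^3 - y^2 - 3*y - 2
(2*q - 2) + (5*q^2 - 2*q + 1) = 5*q^2 - 1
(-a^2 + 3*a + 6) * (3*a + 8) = -3*a^3 + a^2 + 42*a + 48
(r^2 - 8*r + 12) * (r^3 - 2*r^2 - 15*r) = r^5 - 10*r^4 + 13*r^3 + 96*r^2 - 180*r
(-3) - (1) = -4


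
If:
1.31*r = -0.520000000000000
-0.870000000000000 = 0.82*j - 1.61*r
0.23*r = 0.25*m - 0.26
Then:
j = -1.84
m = 0.67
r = -0.40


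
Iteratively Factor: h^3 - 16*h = (h)*(h^2 - 16) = h*(h - 4)*(h + 4)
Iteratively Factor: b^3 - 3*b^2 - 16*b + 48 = (b - 4)*(b^2 + b - 12) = (b - 4)*(b - 3)*(b + 4)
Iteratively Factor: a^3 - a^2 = (a)*(a^2 - a) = a^2*(a - 1)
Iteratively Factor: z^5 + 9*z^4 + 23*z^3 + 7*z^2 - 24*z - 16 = (z + 1)*(z^4 + 8*z^3 + 15*z^2 - 8*z - 16) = (z + 1)*(z + 4)*(z^3 + 4*z^2 - z - 4) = (z + 1)^2*(z + 4)*(z^2 + 3*z - 4) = (z - 1)*(z + 1)^2*(z + 4)*(z + 4)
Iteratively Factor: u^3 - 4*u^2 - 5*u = (u - 5)*(u^2 + u) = u*(u - 5)*(u + 1)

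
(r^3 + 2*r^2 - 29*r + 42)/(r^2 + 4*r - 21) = r - 2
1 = 1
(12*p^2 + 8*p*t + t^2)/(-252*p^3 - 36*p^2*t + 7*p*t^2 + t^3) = (-2*p - t)/(42*p^2 - p*t - t^2)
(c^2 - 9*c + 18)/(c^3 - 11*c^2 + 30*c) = (c - 3)/(c*(c - 5))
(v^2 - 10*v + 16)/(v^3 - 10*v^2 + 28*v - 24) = (v - 8)/(v^2 - 8*v + 12)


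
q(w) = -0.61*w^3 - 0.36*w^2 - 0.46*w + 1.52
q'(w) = -1.83*w^2 - 0.72*w - 0.46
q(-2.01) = 5.94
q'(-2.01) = -6.41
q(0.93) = 0.29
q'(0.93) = -2.71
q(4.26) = -54.13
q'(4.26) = -36.74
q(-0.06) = 1.55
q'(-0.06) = -0.42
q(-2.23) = 7.52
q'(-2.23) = -7.95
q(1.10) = -0.23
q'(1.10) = -3.47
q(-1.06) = 2.33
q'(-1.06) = -1.75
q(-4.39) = 48.21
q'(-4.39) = -32.57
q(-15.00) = 1986.17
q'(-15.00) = -401.41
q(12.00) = -1109.92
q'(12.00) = -272.62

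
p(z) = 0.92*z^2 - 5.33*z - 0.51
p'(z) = 1.84*z - 5.33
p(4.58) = -5.62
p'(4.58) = 3.10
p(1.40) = -6.17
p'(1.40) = -2.75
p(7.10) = 8.02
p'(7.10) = 7.73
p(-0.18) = 0.48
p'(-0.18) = -5.66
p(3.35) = -8.04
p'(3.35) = 0.83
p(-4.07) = 36.42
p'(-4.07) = -12.82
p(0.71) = -3.83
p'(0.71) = -4.02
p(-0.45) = 2.07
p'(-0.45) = -6.16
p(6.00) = 0.63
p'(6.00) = 5.71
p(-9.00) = 121.98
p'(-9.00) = -21.89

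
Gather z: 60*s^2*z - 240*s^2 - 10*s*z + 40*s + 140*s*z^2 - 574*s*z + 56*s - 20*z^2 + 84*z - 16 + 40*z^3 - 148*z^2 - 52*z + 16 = -240*s^2 + 96*s + 40*z^3 + z^2*(140*s - 168) + z*(60*s^2 - 584*s + 32)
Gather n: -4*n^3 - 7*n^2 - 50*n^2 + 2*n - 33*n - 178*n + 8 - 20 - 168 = -4*n^3 - 57*n^2 - 209*n - 180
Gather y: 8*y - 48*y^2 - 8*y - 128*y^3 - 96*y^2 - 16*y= -128*y^3 - 144*y^2 - 16*y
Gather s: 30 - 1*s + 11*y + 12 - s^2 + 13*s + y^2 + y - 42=-s^2 + 12*s + y^2 + 12*y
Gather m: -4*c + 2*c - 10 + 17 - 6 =1 - 2*c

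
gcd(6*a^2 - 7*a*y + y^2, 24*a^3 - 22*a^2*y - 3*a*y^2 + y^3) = 6*a^2 - 7*a*y + y^2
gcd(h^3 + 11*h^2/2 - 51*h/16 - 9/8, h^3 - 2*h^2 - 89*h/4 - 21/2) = 1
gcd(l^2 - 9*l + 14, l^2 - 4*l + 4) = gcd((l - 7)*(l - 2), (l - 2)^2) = l - 2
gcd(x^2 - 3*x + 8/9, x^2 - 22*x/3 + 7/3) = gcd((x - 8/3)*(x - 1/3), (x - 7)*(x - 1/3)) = x - 1/3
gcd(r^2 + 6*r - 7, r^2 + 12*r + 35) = r + 7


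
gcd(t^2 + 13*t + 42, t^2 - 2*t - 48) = t + 6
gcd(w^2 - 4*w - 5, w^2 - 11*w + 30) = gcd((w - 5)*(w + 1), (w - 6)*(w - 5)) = w - 5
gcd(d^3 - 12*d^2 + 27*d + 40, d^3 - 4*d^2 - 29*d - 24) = d^2 - 7*d - 8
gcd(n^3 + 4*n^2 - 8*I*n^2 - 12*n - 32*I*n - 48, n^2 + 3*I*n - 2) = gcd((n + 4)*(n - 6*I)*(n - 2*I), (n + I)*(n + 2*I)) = 1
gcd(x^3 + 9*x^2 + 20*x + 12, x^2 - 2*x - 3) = x + 1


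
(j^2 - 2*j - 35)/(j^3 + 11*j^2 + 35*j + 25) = (j - 7)/(j^2 + 6*j + 5)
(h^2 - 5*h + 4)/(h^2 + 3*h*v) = (h^2 - 5*h + 4)/(h*(h + 3*v))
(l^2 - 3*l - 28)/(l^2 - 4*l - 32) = (l - 7)/(l - 8)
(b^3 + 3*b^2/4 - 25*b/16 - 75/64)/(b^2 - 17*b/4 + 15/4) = (b^2 + 2*b + 15/16)/(b - 3)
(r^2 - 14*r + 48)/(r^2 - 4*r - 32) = (r - 6)/(r + 4)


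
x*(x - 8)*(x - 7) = x^3 - 15*x^2 + 56*x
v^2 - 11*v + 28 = (v - 7)*(v - 4)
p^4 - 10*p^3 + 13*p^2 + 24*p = p*(p - 8)*(p - 3)*(p + 1)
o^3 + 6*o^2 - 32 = (o - 2)*(o + 4)^2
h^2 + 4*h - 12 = (h - 2)*(h + 6)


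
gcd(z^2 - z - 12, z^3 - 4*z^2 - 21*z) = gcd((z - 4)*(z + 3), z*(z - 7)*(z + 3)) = z + 3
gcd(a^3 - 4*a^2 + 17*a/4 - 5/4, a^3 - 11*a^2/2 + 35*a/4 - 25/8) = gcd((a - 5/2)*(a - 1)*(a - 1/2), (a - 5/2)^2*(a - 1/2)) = a^2 - 3*a + 5/4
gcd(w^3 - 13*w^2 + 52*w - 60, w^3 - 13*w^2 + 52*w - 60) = w^3 - 13*w^2 + 52*w - 60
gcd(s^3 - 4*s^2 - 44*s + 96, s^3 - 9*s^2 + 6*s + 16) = s^2 - 10*s + 16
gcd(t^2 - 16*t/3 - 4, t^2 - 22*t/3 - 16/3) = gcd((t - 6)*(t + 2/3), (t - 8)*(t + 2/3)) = t + 2/3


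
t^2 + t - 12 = (t - 3)*(t + 4)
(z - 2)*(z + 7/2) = z^2 + 3*z/2 - 7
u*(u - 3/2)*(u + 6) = u^3 + 9*u^2/2 - 9*u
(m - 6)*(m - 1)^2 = m^3 - 8*m^2 + 13*m - 6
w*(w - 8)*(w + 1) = w^3 - 7*w^2 - 8*w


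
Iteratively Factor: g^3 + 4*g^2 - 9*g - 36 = (g + 3)*(g^2 + g - 12) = (g + 3)*(g + 4)*(g - 3)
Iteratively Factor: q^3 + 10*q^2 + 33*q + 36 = (q + 3)*(q^2 + 7*q + 12) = (q + 3)*(q + 4)*(q + 3)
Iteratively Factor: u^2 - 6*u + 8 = (u - 4)*(u - 2)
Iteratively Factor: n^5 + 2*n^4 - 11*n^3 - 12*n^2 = (n)*(n^4 + 2*n^3 - 11*n^2 - 12*n) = n*(n + 4)*(n^3 - 2*n^2 - 3*n) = n*(n - 3)*(n + 4)*(n^2 + n) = n*(n - 3)*(n + 1)*(n + 4)*(n)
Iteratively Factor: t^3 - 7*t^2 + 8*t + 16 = (t - 4)*(t^2 - 3*t - 4) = (t - 4)*(t + 1)*(t - 4)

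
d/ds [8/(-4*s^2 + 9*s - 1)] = 8*(8*s - 9)/(4*s^2 - 9*s + 1)^2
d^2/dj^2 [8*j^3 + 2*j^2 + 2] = 48*j + 4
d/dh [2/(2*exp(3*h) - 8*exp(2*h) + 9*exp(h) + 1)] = (-12*exp(2*h) + 32*exp(h) - 18)*exp(h)/(2*exp(3*h) - 8*exp(2*h) + 9*exp(h) + 1)^2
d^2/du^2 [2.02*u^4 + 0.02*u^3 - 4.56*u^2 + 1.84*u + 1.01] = 24.24*u^2 + 0.12*u - 9.12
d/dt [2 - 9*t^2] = -18*t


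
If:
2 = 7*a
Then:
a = 2/7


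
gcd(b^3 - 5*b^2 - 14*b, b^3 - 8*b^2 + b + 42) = b^2 - 5*b - 14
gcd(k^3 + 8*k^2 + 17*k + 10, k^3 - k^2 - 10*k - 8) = k^2 + 3*k + 2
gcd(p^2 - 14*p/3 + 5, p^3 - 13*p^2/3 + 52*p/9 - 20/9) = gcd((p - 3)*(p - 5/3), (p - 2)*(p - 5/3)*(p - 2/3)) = p - 5/3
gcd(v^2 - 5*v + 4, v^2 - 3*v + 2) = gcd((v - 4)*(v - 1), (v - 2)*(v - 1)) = v - 1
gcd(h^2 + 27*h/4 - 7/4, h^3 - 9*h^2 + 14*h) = 1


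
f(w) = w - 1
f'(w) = 1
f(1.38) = 0.38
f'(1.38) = 1.00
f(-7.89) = -8.89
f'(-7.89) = 1.00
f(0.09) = -0.91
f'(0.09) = 1.00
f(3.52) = 2.52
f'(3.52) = 1.00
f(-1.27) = -2.27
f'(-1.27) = 1.00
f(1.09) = 0.09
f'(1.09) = 1.00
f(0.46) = -0.54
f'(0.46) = 1.00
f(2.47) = 1.47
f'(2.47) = 1.00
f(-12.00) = -13.00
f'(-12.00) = 1.00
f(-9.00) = -10.00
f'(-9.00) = 1.00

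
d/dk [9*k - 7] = 9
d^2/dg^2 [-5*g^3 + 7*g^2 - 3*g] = 14 - 30*g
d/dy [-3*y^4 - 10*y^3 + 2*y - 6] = -12*y^3 - 30*y^2 + 2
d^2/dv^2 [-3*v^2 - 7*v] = -6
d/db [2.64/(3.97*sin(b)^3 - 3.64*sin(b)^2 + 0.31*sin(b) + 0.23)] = (-31.4424*sin(b)^2 + 19.2192*sin(b) - 0.8184)*cos(b)/(3.97*sin(b)^3 - 3.64*sin(b)^2 + 0.31*sin(b) + 0.23)^2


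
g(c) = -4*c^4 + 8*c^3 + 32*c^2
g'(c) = -16*c^3 + 24*c^2 + 64*c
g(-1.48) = 24.97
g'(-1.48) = 9.72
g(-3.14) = -321.01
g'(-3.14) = 531.02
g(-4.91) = -2500.31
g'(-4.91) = 2158.29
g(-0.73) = 12.80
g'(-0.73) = -27.71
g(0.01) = 0.00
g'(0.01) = 0.64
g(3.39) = 151.14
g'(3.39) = -130.56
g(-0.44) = 5.36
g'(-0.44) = -22.15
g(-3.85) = -861.04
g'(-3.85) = 1022.41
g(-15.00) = -222300.00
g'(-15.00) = 58440.00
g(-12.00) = -92160.00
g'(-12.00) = 30336.00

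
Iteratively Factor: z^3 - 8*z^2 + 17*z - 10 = (z - 5)*(z^2 - 3*z + 2) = (z - 5)*(z - 1)*(z - 2)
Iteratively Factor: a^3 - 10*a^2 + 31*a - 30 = (a - 5)*(a^2 - 5*a + 6) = (a - 5)*(a - 2)*(a - 3)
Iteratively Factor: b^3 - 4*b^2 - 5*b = (b)*(b^2 - 4*b - 5) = b*(b + 1)*(b - 5)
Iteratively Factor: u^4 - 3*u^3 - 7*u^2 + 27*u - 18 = (u - 2)*(u^3 - u^2 - 9*u + 9) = (u - 3)*(u - 2)*(u^2 + 2*u - 3) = (u - 3)*(u - 2)*(u + 3)*(u - 1)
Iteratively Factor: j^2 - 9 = (j + 3)*(j - 3)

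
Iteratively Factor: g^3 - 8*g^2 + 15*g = (g - 3)*(g^2 - 5*g) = (g - 5)*(g - 3)*(g)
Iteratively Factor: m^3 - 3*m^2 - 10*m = (m)*(m^2 - 3*m - 10) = m*(m - 5)*(m + 2)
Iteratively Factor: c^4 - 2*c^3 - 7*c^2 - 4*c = (c + 1)*(c^3 - 3*c^2 - 4*c) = (c - 4)*(c + 1)*(c^2 + c) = (c - 4)*(c + 1)^2*(c)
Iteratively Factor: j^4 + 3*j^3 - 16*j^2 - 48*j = (j - 4)*(j^3 + 7*j^2 + 12*j) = (j - 4)*(j + 4)*(j^2 + 3*j) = j*(j - 4)*(j + 4)*(j + 3)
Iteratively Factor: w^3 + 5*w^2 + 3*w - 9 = (w + 3)*(w^2 + 2*w - 3) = (w + 3)^2*(w - 1)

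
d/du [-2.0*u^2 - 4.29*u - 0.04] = -4.0*u - 4.29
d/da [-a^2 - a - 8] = -2*a - 1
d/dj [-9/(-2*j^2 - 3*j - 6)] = 9*(-4*j - 3)/(2*j^2 + 3*j + 6)^2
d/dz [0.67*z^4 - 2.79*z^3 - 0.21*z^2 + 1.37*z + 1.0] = 2.68*z^3 - 8.37*z^2 - 0.42*z + 1.37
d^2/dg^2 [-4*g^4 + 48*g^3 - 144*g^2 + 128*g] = -48*g^2 + 288*g - 288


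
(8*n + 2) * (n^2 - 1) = 8*n^3 + 2*n^2 - 8*n - 2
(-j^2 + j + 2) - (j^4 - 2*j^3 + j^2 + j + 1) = -j^4 + 2*j^3 - 2*j^2 + 1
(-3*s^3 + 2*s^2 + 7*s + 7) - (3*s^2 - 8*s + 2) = -3*s^3 - s^2 + 15*s + 5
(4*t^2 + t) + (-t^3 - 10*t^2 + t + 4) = -t^3 - 6*t^2 + 2*t + 4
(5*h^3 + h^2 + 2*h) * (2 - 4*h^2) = -20*h^5 - 4*h^4 + 2*h^3 + 2*h^2 + 4*h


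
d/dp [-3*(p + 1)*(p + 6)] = -6*p - 21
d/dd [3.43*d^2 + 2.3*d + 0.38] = 6.86*d + 2.3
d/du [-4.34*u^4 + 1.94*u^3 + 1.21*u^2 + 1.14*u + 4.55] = -17.36*u^3 + 5.82*u^2 + 2.42*u + 1.14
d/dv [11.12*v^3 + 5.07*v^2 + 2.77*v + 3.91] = 33.36*v^2 + 10.14*v + 2.77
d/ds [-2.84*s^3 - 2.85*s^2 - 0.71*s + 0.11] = -8.52*s^2 - 5.7*s - 0.71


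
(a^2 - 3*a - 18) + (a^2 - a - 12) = 2*a^2 - 4*a - 30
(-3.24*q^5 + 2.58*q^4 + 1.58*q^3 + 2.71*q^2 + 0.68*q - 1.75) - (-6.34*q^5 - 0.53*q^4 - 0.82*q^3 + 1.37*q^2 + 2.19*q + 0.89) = 3.1*q^5 + 3.11*q^4 + 2.4*q^3 + 1.34*q^2 - 1.51*q - 2.64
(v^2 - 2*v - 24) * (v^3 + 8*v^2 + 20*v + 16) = v^5 + 6*v^4 - 20*v^3 - 216*v^2 - 512*v - 384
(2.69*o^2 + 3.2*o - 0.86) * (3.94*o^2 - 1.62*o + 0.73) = 10.5986*o^4 + 8.2502*o^3 - 6.6087*o^2 + 3.7292*o - 0.6278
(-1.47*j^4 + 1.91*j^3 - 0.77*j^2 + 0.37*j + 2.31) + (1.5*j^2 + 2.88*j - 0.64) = -1.47*j^4 + 1.91*j^3 + 0.73*j^2 + 3.25*j + 1.67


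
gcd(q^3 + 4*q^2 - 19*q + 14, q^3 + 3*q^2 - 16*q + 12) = q^2 - 3*q + 2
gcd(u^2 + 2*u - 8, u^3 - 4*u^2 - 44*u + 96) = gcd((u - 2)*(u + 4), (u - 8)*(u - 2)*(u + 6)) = u - 2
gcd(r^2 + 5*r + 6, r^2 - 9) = r + 3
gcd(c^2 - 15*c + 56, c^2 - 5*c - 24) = c - 8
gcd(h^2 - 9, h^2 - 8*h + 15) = h - 3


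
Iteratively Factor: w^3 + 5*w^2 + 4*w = (w + 1)*(w^2 + 4*w) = w*(w + 1)*(w + 4)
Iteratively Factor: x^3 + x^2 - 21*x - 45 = (x + 3)*(x^2 - 2*x - 15) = (x + 3)^2*(x - 5)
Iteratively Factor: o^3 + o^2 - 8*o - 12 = (o + 2)*(o^2 - o - 6) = (o - 3)*(o + 2)*(o + 2)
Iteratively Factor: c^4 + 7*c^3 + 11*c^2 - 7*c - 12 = (c + 1)*(c^3 + 6*c^2 + 5*c - 12) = (c + 1)*(c + 4)*(c^2 + 2*c - 3) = (c + 1)*(c + 3)*(c + 4)*(c - 1)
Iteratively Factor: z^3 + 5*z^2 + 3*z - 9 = (z + 3)*(z^2 + 2*z - 3) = (z - 1)*(z + 3)*(z + 3)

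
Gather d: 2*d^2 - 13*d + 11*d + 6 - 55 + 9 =2*d^2 - 2*d - 40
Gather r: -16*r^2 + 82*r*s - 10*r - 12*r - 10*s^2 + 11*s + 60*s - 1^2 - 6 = -16*r^2 + r*(82*s - 22) - 10*s^2 + 71*s - 7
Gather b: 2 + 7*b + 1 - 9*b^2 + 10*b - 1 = -9*b^2 + 17*b + 2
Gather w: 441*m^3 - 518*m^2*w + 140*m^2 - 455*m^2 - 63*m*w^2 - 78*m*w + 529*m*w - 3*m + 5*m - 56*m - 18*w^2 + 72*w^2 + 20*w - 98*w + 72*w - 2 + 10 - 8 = 441*m^3 - 315*m^2 - 54*m + w^2*(54 - 63*m) + w*(-518*m^2 + 451*m - 6)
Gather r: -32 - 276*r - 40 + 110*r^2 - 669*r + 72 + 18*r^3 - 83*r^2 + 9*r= 18*r^3 + 27*r^2 - 936*r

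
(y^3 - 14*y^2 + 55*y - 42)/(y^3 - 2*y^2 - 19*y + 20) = (y^2 - 13*y + 42)/(y^2 - y - 20)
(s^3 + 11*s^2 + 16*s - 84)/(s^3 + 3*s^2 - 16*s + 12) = (s + 7)/(s - 1)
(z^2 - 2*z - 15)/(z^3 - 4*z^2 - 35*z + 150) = (z + 3)/(z^2 + z - 30)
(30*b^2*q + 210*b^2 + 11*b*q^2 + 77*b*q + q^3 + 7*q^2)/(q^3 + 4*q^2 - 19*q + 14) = (30*b^2 + 11*b*q + q^2)/(q^2 - 3*q + 2)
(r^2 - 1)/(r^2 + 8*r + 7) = (r - 1)/(r + 7)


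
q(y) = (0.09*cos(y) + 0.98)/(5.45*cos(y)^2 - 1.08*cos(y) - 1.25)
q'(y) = (10.9*sin(y)*cos(y) - 1.08*sin(y))*(0.09*cos(y) + 0.98)/(5.45*cos(y)^2 - 1.08*cos(y) - 1.25)^2 - 0.09*sin(y)/(5.45*cos(y)^2 - 1.08*cos(y) - 1.25) = (0.4905*cos(y)^2 + 10.682*cos(y) - 0.9459)*sin(y)/(29.7025*cos(y)^4 - 11.772*cos(y)^3 - 12.4586*cos(y)^2 + 2.7*cos(y) + 1.5625)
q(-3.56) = 0.21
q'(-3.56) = -0.23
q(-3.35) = 0.18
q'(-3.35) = -0.09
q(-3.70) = 0.25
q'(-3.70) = -0.40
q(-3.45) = 0.19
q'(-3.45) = -0.15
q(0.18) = 0.36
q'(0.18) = 0.20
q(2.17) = 0.85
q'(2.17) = -4.71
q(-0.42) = 0.46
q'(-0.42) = -0.71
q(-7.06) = 1.39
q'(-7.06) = -8.59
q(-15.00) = 0.34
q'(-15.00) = 0.77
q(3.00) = 0.17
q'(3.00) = -0.06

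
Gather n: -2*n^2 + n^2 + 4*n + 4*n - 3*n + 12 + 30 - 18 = -n^2 + 5*n + 24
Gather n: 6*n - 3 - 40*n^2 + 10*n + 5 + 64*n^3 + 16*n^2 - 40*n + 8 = 64*n^3 - 24*n^2 - 24*n + 10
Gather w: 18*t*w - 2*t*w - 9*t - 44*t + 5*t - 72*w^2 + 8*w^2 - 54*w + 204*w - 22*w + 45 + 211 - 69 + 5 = -48*t - 64*w^2 + w*(16*t + 128) + 192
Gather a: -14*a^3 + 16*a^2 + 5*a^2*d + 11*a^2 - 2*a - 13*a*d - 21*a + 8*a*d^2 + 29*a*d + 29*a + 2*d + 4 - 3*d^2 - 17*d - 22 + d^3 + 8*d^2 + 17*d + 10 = -14*a^3 + a^2*(5*d + 27) + a*(8*d^2 + 16*d + 6) + d^3 + 5*d^2 + 2*d - 8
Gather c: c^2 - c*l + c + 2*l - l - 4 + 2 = c^2 + c*(1 - l) + l - 2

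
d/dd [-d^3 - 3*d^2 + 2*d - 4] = -3*d^2 - 6*d + 2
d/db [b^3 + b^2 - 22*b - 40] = 3*b^2 + 2*b - 22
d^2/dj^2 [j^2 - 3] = 2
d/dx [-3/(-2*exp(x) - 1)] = -6*exp(x)/(2*exp(x) + 1)^2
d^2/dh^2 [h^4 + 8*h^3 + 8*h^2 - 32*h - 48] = 12*h^2 + 48*h + 16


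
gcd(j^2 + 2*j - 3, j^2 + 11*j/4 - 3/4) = j + 3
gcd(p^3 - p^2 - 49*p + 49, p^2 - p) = p - 1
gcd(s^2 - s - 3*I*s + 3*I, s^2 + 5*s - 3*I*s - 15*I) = s - 3*I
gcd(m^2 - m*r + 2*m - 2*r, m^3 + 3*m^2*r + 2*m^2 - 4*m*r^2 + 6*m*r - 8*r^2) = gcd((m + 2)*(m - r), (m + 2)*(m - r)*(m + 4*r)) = -m^2 + m*r - 2*m + 2*r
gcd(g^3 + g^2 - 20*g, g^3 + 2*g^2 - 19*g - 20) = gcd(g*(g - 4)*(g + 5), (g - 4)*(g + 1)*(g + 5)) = g^2 + g - 20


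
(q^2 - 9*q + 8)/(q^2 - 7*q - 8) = (q - 1)/(q + 1)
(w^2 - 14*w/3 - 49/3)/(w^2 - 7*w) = (w + 7/3)/w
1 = 1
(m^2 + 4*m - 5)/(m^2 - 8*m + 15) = (m^2 + 4*m - 5)/(m^2 - 8*m + 15)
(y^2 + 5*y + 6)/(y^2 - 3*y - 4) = (y^2 + 5*y + 6)/(y^2 - 3*y - 4)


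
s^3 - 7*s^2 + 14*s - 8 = (s - 4)*(s - 2)*(s - 1)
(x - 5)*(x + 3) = x^2 - 2*x - 15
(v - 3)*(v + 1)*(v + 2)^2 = v^4 + 2*v^3 - 7*v^2 - 20*v - 12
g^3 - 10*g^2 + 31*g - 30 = (g - 5)*(g - 3)*(g - 2)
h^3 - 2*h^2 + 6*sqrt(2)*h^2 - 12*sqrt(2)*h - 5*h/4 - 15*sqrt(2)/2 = (h - 5/2)*(h + 1/2)*(h + 6*sqrt(2))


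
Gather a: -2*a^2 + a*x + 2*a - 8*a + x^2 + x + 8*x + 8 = -2*a^2 + a*(x - 6) + x^2 + 9*x + 8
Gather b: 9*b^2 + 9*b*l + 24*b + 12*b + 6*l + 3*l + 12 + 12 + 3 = 9*b^2 + b*(9*l + 36) + 9*l + 27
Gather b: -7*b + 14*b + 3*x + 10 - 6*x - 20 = 7*b - 3*x - 10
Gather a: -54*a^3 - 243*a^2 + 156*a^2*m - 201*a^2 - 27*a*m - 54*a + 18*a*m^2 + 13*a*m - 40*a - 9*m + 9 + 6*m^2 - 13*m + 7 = -54*a^3 + a^2*(156*m - 444) + a*(18*m^2 - 14*m - 94) + 6*m^2 - 22*m + 16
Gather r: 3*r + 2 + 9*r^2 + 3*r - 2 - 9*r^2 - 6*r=0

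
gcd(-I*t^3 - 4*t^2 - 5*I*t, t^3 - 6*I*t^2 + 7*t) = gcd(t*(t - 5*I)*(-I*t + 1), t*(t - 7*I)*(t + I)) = t^2 + I*t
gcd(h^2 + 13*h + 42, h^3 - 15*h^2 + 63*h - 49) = 1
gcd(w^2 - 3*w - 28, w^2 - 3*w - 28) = w^2 - 3*w - 28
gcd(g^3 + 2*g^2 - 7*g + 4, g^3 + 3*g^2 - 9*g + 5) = g^2 - 2*g + 1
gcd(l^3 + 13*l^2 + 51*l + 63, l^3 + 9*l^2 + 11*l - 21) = l^2 + 10*l + 21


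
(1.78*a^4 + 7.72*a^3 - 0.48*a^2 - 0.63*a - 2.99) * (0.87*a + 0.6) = 1.5486*a^5 + 7.7844*a^4 + 4.2144*a^3 - 0.8361*a^2 - 2.9793*a - 1.794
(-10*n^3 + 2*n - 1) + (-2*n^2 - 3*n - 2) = -10*n^3 - 2*n^2 - n - 3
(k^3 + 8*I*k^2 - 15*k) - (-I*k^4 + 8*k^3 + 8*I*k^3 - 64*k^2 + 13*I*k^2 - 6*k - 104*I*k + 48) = I*k^4 - 7*k^3 - 8*I*k^3 + 64*k^2 - 5*I*k^2 - 9*k + 104*I*k - 48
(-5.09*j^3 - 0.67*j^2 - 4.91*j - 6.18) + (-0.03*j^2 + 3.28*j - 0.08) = -5.09*j^3 - 0.7*j^2 - 1.63*j - 6.26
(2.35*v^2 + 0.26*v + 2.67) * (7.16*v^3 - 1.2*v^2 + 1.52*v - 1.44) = 16.826*v^5 - 0.9584*v^4 + 22.3772*v^3 - 6.1928*v^2 + 3.684*v - 3.8448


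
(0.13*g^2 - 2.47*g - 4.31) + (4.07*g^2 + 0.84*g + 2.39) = 4.2*g^2 - 1.63*g - 1.92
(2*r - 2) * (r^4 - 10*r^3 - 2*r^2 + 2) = 2*r^5 - 22*r^4 + 16*r^3 + 4*r^2 + 4*r - 4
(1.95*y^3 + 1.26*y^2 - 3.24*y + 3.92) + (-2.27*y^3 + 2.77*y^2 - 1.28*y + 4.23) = -0.32*y^3 + 4.03*y^2 - 4.52*y + 8.15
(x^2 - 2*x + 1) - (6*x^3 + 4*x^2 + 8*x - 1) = -6*x^3 - 3*x^2 - 10*x + 2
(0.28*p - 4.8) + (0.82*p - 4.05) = 1.1*p - 8.85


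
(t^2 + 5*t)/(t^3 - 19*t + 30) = t/(t^2 - 5*t + 6)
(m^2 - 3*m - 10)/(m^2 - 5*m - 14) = (m - 5)/(m - 7)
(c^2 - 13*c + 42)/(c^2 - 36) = (c - 7)/(c + 6)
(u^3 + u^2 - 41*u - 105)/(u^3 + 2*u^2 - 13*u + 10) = (u^2 - 4*u - 21)/(u^2 - 3*u + 2)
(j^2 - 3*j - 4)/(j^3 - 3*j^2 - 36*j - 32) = (j - 4)/(j^2 - 4*j - 32)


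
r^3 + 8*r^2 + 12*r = r*(r + 2)*(r + 6)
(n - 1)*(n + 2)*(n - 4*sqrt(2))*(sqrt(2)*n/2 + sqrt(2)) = sqrt(2)*n^4/2 - 4*n^3 + 3*sqrt(2)*n^3/2 - 12*n^2 - 2*sqrt(2)*n + 16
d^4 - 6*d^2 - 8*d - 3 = (d - 3)*(d + 1)^3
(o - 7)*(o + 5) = o^2 - 2*o - 35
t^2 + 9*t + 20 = (t + 4)*(t + 5)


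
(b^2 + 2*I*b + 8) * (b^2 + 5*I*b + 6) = b^4 + 7*I*b^3 + 4*b^2 + 52*I*b + 48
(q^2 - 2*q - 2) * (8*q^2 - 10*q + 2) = 8*q^4 - 26*q^3 + 6*q^2 + 16*q - 4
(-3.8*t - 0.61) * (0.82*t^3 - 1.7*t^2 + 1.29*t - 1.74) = -3.116*t^4 + 5.9598*t^3 - 3.865*t^2 + 5.8251*t + 1.0614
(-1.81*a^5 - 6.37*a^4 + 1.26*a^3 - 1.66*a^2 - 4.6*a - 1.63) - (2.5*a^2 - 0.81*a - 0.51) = -1.81*a^5 - 6.37*a^4 + 1.26*a^3 - 4.16*a^2 - 3.79*a - 1.12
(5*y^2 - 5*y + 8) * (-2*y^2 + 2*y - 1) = -10*y^4 + 20*y^3 - 31*y^2 + 21*y - 8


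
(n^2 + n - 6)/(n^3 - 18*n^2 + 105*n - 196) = (n^2 + n - 6)/(n^3 - 18*n^2 + 105*n - 196)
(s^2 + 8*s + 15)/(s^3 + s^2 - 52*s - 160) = (s + 3)/(s^2 - 4*s - 32)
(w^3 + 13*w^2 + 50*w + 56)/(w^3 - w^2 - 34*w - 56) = (w + 7)/(w - 7)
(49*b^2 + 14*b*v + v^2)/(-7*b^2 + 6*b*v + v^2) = (7*b + v)/(-b + v)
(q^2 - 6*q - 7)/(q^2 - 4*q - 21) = (q + 1)/(q + 3)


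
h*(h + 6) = h^2 + 6*h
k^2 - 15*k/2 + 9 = (k - 6)*(k - 3/2)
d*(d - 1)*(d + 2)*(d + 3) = d^4 + 4*d^3 + d^2 - 6*d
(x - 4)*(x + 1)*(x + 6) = x^3 + 3*x^2 - 22*x - 24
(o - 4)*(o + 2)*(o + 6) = o^3 + 4*o^2 - 20*o - 48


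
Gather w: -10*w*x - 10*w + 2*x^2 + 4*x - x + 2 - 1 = w*(-10*x - 10) + 2*x^2 + 3*x + 1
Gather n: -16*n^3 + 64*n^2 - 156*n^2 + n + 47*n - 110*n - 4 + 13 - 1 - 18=-16*n^3 - 92*n^2 - 62*n - 10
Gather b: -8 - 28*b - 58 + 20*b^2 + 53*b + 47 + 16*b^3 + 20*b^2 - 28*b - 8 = 16*b^3 + 40*b^2 - 3*b - 27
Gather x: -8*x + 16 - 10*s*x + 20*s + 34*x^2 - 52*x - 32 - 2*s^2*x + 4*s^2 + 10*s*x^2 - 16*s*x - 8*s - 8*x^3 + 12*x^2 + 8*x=4*s^2 + 12*s - 8*x^3 + x^2*(10*s + 46) + x*(-2*s^2 - 26*s - 52) - 16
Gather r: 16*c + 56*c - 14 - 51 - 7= 72*c - 72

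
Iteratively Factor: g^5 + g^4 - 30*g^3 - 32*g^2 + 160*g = (g)*(g^4 + g^3 - 30*g^2 - 32*g + 160) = g*(g - 2)*(g^3 + 3*g^2 - 24*g - 80) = g*(g - 5)*(g - 2)*(g^2 + 8*g + 16) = g*(g - 5)*(g - 2)*(g + 4)*(g + 4)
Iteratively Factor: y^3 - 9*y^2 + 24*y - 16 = (y - 1)*(y^2 - 8*y + 16) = (y - 4)*(y - 1)*(y - 4)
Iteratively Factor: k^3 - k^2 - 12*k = (k + 3)*(k^2 - 4*k) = k*(k + 3)*(k - 4)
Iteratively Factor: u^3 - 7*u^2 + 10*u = (u)*(u^2 - 7*u + 10) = u*(u - 2)*(u - 5)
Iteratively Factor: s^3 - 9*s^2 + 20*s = (s)*(s^2 - 9*s + 20) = s*(s - 4)*(s - 5)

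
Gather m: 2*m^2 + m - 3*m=2*m^2 - 2*m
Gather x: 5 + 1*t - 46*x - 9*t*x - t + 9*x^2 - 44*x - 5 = 9*x^2 + x*(-9*t - 90)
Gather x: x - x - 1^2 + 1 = 0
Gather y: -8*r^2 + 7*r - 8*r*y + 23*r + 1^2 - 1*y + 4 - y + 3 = -8*r^2 + 30*r + y*(-8*r - 2) + 8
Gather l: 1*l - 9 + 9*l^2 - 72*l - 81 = 9*l^2 - 71*l - 90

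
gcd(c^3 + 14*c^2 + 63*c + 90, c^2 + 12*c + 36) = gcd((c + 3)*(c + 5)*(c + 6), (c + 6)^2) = c + 6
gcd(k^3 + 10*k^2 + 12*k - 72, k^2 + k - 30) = k + 6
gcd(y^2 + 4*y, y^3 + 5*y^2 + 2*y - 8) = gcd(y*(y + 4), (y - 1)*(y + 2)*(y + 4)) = y + 4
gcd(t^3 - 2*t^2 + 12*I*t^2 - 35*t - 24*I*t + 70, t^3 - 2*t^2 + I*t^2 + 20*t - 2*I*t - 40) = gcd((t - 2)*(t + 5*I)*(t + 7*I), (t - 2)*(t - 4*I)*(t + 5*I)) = t^2 + t*(-2 + 5*I) - 10*I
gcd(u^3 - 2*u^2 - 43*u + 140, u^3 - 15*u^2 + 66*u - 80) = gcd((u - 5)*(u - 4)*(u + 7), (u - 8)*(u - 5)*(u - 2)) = u - 5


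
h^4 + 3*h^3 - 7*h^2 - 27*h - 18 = (h - 3)*(h + 1)*(h + 2)*(h + 3)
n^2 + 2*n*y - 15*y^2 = (n - 3*y)*(n + 5*y)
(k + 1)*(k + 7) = k^2 + 8*k + 7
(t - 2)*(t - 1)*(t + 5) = t^3 + 2*t^2 - 13*t + 10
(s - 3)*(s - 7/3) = s^2 - 16*s/3 + 7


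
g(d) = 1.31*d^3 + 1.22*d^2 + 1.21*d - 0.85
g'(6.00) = 157.33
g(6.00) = 333.29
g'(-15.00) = 848.86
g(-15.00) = -4165.75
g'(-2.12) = 13.70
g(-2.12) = -10.41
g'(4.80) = 103.47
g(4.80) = 177.94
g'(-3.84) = 49.79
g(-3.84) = -61.68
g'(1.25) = 10.40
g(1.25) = 5.13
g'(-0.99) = 2.65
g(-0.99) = -2.12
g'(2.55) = 32.99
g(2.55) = 31.89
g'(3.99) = 73.51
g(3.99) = 106.61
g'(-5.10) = 90.99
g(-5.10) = -149.06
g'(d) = 3.93*d^2 + 2.44*d + 1.21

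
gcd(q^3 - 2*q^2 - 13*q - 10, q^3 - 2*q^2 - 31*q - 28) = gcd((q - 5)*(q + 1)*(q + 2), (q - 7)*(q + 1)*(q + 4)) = q + 1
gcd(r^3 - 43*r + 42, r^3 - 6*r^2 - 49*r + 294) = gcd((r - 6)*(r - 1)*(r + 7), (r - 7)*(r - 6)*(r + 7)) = r^2 + r - 42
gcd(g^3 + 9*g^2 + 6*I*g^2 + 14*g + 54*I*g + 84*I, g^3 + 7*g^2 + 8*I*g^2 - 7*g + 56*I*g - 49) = g + 7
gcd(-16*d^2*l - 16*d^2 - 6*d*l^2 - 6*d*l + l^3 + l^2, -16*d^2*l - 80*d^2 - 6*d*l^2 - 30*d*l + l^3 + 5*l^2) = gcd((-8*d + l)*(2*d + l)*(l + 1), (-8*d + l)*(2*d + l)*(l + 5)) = 16*d^2 + 6*d*l - l^2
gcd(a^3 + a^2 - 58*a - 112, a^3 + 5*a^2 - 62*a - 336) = a^2 - a - 56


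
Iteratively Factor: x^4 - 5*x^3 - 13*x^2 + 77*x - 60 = (x + 4)*(x^3 - 9*x^2 + 23*x - 15) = (x - 5)*(x + 4)*(x^2 - 4*x + 3) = (x - 5)*(x - 1)*(x + 4)*(x - 3)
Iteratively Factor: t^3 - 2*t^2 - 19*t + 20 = (t - 1)*(t^2 - t - 20) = (t - 1)*(t + 4)*(t - 5)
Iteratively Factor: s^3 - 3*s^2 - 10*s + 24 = (s - 4)*(s^2 + s - 6) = (s - 4)*(s + 3)*(s - 2)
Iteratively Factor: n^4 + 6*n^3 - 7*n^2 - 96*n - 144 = (n + 3)*(n^3 + 3*n^2 - 16*n - 48) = (n + 3)^2*(n^2 - 16) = (n - 4)*(n + 3)^2*(n + 4)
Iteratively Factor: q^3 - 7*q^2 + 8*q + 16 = (q - 4)*(q^2 - 3*q - 4) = (q - 4)^2*(q + 1)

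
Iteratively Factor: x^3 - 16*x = (x - 4)*(x^2 + 4*x) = (x - 4)*(x + 4)*(x)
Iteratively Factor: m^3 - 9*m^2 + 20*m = (m - 5)*(m^2 - 4*m) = (m - 5)*(m - 4)*(m)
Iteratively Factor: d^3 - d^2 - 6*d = (d)*(d^2 - d - 6) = d*(d - 3)*(d + 2)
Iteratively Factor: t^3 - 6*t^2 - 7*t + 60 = (t - 5)*(t^2 - t - 12) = (t - 5)*(t + 3)*(t - 4)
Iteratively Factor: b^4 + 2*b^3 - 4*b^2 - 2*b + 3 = (b + 3)*(b^3 - b^2 - b + 1) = (b - 1)*(b + 3)*(b^2 - 1) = (b - 1)^2*(b + 3)*(b + 1)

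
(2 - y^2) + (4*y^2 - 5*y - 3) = 3*y^2 - 5*y - 1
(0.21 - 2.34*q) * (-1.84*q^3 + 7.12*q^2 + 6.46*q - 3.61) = 4.3056*q^4 - 17.0472*q^3 - 13.6212*q^2 + 9.804*q - 0.7581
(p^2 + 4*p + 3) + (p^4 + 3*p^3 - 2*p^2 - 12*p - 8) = p^4 + 3*p^3 - p^2 - 8*p - 5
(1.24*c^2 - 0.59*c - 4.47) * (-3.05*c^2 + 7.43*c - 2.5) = -3.782*c^4 + 11.0127*c^3 + 6.1498*c^2 - 31.7371*c + 11.175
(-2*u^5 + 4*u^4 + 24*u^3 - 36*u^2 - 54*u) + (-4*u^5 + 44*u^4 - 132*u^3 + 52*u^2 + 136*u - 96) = -6*u^5 + 48*u^4 - 108*u^3 + 16*u^2 + 82*u - 96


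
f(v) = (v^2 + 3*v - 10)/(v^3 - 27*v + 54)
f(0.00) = -0.19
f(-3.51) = -0.08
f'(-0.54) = -0.04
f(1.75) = -0.14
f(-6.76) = -0.21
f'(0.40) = -0.03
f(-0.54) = -0.17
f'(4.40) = -1.11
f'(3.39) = -35.90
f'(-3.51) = -0.03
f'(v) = (27 - 3*v^2)*(v^2 + 3*v - 10)/(v^3 - 27*v + 54)^2 + (2*v + 3)/(v^3 - 27*v + 54) = (-v^3 - 9*v^2 - 24*v + 36)/(v^5 + 3*v^4 - 45*v^3 - 27*v^2 + 648*v - 972)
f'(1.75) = 0.33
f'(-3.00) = -0.03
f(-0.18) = -0.18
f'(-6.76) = -0.18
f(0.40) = -0.20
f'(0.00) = -0.04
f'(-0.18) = -0.04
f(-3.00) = -0.09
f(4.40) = 1.11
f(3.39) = 8.17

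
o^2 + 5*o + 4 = (o + 1)*(o + 4)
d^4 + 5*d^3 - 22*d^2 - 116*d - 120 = (d - 5)*(d + 2)^2*(d + 6)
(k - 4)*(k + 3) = k^2 - k - 12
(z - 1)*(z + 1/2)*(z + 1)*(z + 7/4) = z^4 + 9*z^3/4 - z^2/8 - 9*z/4 - 7/8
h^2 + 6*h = h*(h + 6)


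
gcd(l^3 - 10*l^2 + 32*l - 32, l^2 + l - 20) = l - 4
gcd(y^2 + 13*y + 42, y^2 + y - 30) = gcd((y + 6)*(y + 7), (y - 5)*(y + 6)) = y + 6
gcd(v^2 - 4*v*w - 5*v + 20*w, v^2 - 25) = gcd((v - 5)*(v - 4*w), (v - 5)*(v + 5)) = v - 5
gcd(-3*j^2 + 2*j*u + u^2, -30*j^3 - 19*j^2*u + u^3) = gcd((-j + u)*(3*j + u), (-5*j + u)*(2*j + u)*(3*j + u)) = 3*j + u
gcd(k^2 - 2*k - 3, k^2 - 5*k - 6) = k + 1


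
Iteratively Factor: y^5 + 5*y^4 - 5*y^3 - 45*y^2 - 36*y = (y + 4)*(y^4 + y^3 - 9*y^2 - 9*y) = (y + 3)*(y + 4)*(y^3 - 2*y^2 - 3*y) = (y - 3)*(y + 3)*(y + 4)*(y^2 + y) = (y - 3)*(y + 1)*(y + 3)*(y + 4)*(y)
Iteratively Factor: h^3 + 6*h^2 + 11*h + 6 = (h + 2)*(h^2 + 4*h + 3) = (h + 2)*(h + 3)*(h + 1)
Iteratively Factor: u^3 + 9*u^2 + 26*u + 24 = (u + 4)*(u^2 + 5*u + 6) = (u + 3)*(u + 4)*(u + 2)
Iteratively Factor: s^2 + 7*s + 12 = (s + 4)*(s + 3)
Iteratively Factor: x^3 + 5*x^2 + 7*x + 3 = (x + 1)*(x^2 + 4*x + 3) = (x + 1)^2*(x + 3)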